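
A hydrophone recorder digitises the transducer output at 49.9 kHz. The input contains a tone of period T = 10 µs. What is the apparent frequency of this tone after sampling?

T = 10 µs → f = 1/T = 100 kHz.
100 kHz mod fs = 0.2 kHz.
0.2 kHz ≤ fs/2 = 24.95 kHz, appears at 0.2 kHz.

0.2 kHz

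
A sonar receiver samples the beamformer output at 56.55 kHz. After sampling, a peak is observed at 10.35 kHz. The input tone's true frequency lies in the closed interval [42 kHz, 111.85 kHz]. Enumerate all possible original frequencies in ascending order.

Frequencies that alias to 10.35 kHz are k·fs ± 10.35 kHz for integer k ≥ 0.
k=0: 10.35 kHz.
k=1: 46.2 kHz, 66.9 kHz.
k=2: 102.75 kHz, 123.45 kHz.
k=3: 159.3 kHz, 180 kHz.
Within [42 kHz, 111.85 kHz]: 46.2 kHz, 66.9 kHz, 102.75 kHz.

46.2 kHz, 66.9 kHz, 102.75 kHz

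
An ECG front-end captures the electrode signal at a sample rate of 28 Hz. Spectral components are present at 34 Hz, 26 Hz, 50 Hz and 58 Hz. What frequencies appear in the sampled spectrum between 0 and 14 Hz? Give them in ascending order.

fs/2 = 14 Hz.
34 Hz mod fs = 6 Hz.
6 Hz ≤ fs/2 = 14 Hz, appears at 6 Hz.
26 Hz > fs/2 = 14 Hz, folds to fs − 26 Hz = 2 Hz.
50 Hz mod fs = 22 Hz.
22 Hz > fs/2 = 14 Hz, folds to fs − 22 Hz = 6 Hz.
58 Hz mod fs = 2 Hz.
2 Hz ≤ fs/2 = 14 Hz, appears at 2 Hz.
Distinct values: {2 Hz, 6 Hz}.

2 Hz, 6 Hz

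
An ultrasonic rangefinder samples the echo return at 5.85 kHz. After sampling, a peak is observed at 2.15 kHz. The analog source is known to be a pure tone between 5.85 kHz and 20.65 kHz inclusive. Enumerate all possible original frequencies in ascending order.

8 kHz, 9.55 kHz, 13.85 kHz, 15.4 kHz, 19.7 kHz

Frequencies that alias to 2.15 kHz are k·fs ± 2.15 kHz for integer k ≥ 0.
k=0: 2.15 kHz.
k=1: 3.7 kHz, 8 kHz.
k=2: 9.55 kHz, 13.85 kHz.
k=3: 15.4 kHz, 19.7 kHz.
k=4: 21.25 kHz, 25.55 kHz.
Within [5.85 kHz, 20.65 kHz]: 8 kHz, 9.55 kHz, 13.85 kHz, 15.4 kHz, 19.7 kHz.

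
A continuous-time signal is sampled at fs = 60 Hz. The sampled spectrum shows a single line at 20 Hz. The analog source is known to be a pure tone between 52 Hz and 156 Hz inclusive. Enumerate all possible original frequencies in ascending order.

80 Hz, 100 Hz, 140 Hz

Frequencies that alias to 20 Hz are k·fs ± 20 Hz for integer k ≥ 0.
k=0: 20 Hz.
k=1: 40 Hz, 80 Hz.
k=2: 100 Hz, 140 Hz.
k=3: 160 Hz, 200 Hz.
Within [52 Hz, 156 Hz]: 80 Hz, 100 Hz, 140 Hz.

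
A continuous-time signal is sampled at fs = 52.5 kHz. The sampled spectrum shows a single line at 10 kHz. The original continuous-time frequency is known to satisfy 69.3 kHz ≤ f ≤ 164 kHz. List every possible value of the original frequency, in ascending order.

Frequencies that alias to 10 kHz are k·fs ± 10 kHz for integer k ≥ 0.
k=0: 10 kHz.
k=1: 42.5 kHz, 62.5 kHz.
k=2: 95 kHz, 115 kHz.
k=3: 147.5 kHz, 167.5 kHz.
k=4: 200 kHz, 220 kHz.
Within [69.3 kHz, 164 kHz]: 95 kHz, 115 kHz, 147.5 kHz.

95 kHz, 115 kHz, 147.5 kHz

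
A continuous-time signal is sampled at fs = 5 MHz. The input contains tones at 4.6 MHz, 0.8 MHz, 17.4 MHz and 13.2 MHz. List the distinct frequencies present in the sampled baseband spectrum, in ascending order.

fs/2 = 2.5 MHz.
4.6 MHz > fs/2 = 2.5 MHz, folds to fs − 4.6 MHz = 0.4 MHz.
0.8 MHz ≤ fs/2 = 2.5 MHz, passes unchanged.
17.4 MHz mod fs = 2.4 MHz.
2.4 MHz ≤ fs/2 = 2.5 MHz, appears at 2.4 MHz.
13.2 MHz mod fs = 3.2 MHz.
3.2 MHz > fs/2 = 2.5 MHz, folds to fs − 3.2 MHz = 1.8 MHz.
Distinct values: {0.4 MHz, 0.8 MHz, 1.8 MHz, 2.4 MHz}.

0.4 MHz, 0.8 MHz, 1.8 MHz, 2.4 MHz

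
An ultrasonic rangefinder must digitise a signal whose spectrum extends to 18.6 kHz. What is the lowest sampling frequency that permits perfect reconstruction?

Nyquist rate = 2 × 18.6 kHz = 37.2 kHz.

37.2 kHz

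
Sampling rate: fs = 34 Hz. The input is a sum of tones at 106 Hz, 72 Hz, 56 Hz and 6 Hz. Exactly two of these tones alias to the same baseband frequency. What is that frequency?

fs/2 = 17 Hz.
106 Hz mod fs = 4 Hz.
4 Hz ≤ fs/2 = 17 Hz, appears at 4 Hz.
72 Hz mod fs = 4 Hz.
4 Hz ≤ fs/2 = 17 Hz, appears at 4 Hz.
56 Hz mod fs = 22 Hz.
22 Hz > fs/2 = 17 Hz, folds to fs − 22 Hz = 12 Hz.
6 Hz ≤ fs/2 = 17 Hz, passes unchanged.
72 Hz and 106 Hz both map to 4 Hz.

4 Hz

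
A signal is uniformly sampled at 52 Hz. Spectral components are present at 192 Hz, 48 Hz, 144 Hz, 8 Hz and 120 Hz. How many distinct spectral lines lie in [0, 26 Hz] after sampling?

4

fs/2 = 26 Hz.
192 Hz mod fs = 36 Hz.
36 Hz > fs/2 = 26 Hz, folds to fs − 36 Hz = 16 Hz.
48 Hz > fs/2 = 26 Hz, folds to fs − 48 Hz = 4 Hz.
144 Hz mod fs = 40 Hz.
40 Hz > fs/2 = 26 Hz, folds to fs − 40 Hz = 12 Hz.
8 Hz ≤ fs/2 = 26 Hz, passes unchanged.
120 Hz mod fs = 16 Hz.
16 Hz ≤ fs/2 = 26 Hz, appears at 16 Hz.
Distinct values: {4 Hz, 8 Hz, 12 Hz, 16 Hz} → 4.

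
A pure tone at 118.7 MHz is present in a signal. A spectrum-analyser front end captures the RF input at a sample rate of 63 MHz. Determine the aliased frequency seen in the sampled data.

118.7 MHz mod fs = 55.7 MHz.
55.7 MHz > fs/2 = 31.5 MHz, folds to fs − 55.7 MHz = 7.3 MHz.

7.3 MHz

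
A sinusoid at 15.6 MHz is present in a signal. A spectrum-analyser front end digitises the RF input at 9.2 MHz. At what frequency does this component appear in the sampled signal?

2.8 MHz

15.6 MHz mod fs = 6.4 MHz.
6.4 MHz > fs/2 = 4.6 MHz, folds to fs − 6.4 MHz = 2.8 MHz.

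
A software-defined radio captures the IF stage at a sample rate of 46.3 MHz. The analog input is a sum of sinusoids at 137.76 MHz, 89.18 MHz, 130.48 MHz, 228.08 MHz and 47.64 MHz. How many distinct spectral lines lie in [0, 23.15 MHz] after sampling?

fs/2 = 23.15 MHz.
137.76 MHz mod fs = 45.16 MHz.
45.16 MHz > fs/2 = 23.15 MHz, folds to fs − 45.16 MHz = 1.14 MHz.
89.18 MHz mod fs = 42.88 MHz.
42.88 MHz > fs/2 = 23.15 MHz, folds to fs − 42.88 MHz = 3.42 MHz.
130.48 MHz mod fs = 37.88 MHz.
37.88 MHz > fs/2 = 23.15 MHz, folds to fs − 37.88 MHz = 8.42 MHz.
228.08 MHz mod fs = 42.88 MHz.
42.88 MHz > fs/2 = 23.15 MHz, folds to fs − 42.88 MHz = 3.42 MHz.
47.64 MHz mod fs = 1.34 MHz.
1.34 MHz ≤ fs/2 = 23.15 MHz, appears at 1.34 MHz.
Distinct values: {1.14 MHz, 1.34 MHz, 3.42 MHz, 8.42 MHz} → 4.

4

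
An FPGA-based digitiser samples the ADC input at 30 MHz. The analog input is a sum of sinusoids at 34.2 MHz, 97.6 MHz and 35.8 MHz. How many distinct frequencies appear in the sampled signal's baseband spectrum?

3

fs/2 = 15 MHz.
34.2 MHz mod fs = 4.2 MHz.
4.2 MHz ≤ fs/2 = 15 MHz, appears at 4.2 MHz.
97.6 MHz mod fs = 7.6 MHz.
7.6 MHz ≤ fs/2 = 15 MHz, appears at 7.6 MHz.
35.8 MHz mod fs = 5.8 MHz.
5.8 MHz ≤ fs/2 = 15 MHz, appears at 5.8 MHz.
Distinct values: {4.2 MHz, 5.8 MHz, 7.6 MHz} → 3.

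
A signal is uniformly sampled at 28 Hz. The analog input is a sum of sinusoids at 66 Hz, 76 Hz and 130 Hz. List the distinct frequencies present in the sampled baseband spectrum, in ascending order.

8 Hz, 10 Hz

fs/2 = 14 Hz.
66 Hz mod fs = 10 Hz.
10 Hz ≤ fs/2 = 14 Hz, appears at 10 Hz.
76 Hz mod fs = 20 Hz.
20 Hz > fs/2 = 14 Hz, folds to fs − 20 Hz = 8 Hz.
130 Hz mod fs = 18 Hz.
18 Hz > fs/2 = 14 Hz, folds to fs − 18 Hz = 10 Hz.
Distinct values: {8 Hz, 10 Hz}.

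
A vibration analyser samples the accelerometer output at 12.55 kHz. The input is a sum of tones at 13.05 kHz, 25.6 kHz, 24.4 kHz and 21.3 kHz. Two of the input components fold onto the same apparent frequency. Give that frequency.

fs/2 = 6.275 kHz.
13.05 kHz mod fs = 0.5 kHz.
0.5 kHz ≤ fs/2 = 6.275 kHz, appears at 0.5 kHz.
25.6 kHz mod fs = 0.5 kHz.
0.5 kHz ≤ fs/2 = 6.275 kHz, appears at 0.5 kHz.
24.4 kHz mod fs = 11.85 kHz.
11.85 kHz > fs/2 = 6.275 kHz, folds to fs − 11.85 kHz = 0.7 kHz.
21.3 kHz mod fs = 8.75 kHz.
8.75 kHz > fs/2 = 6.275 kHz, folds to fs − 8.75 kHz = 3.8 kHz.
13.05 kHz and 25.6 kHz both map to 0.5 kHz.

0.5 kHz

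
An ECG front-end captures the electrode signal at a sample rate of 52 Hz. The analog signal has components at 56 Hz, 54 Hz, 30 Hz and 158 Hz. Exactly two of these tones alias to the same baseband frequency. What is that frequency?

2 Hz

fs/2 = 26 Hz.
56 Hz mod fs = 4 Hz.
4 Hz ≤ fs/2 = 26 Hz, appears at 4 Hz.
54 Hz mod fs = 2 Hz.
2 Hz ≤ fs/2 = 26 Hz, appears at 2 Hz.
30 Hz > fs/2 = 26 Hz, folds to fs − 30 Hz = 22 Hz.
158 Hz mod fs = 2 Hz.
2 Hz ≤ fs/2 = 26 Hz, appears at 2 Hz.
54 Hz and 158 Hz both map to 2 Hz.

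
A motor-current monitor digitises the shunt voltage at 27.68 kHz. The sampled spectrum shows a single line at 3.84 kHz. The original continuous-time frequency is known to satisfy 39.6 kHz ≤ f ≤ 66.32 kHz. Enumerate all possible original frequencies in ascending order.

Frequencies that alias to 3.84 kHz are k·fs ± 3.84 kHz for integer k ≥ 0.
k=0: 3.84 kHz.
k=1: 23.84 kHz, 31.52 kHz.
k=2: 51.52 kHz, 59.2 kHz.
k=3: 79.2 kHz, 86.88 kHz.
Within [39.6 kHz, 66.32 kHz]: 51.52 kHz, 59.2 kHz.

51.52 kHz, 59.2 kHz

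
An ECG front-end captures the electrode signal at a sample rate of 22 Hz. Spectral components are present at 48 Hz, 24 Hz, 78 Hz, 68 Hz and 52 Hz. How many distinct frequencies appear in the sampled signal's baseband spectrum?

fs/2 = 11 Hz.
48 Hz mod fs = 4 Hz.
4 Hz ≤ fs/2 = 11 Hz, appears at 4 Hz.
24 Hz mod fs = 2 Hz.
2 Hz ≤ fs/2 = 11 Hz, appears at 2 Hz.
78 Hz mod fs = 12 Hz.
12 Hz > fs/2 = 11 Hz, folds to fs − 12 Hz = 10 Hz.
68 Hz mod fs = 2 Hz.
2 Hz ≤ fs/2 = 11 Hz, appears at 2 Hz.
52 Hz mod fs = 8 Hz.
8 Hz ≤ fs/2 = 11 Hz, appears at 8 Hz.
Distinct values: {2 Hz, 4 Hz, 8 Hz, 10 Hz} → 4.

4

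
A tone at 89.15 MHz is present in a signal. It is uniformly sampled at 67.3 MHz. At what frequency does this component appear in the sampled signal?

89.15 MHz mod fs = 21.85 MHz.
21.85 MHz ≤ fs/2 = 33.65 MHz, appears at 21.85 MHz.

21.85 MHz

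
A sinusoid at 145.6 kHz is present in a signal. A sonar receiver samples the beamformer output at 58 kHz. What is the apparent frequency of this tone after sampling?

145.6 kHz mod fs = 29.6 kHz.
29.6 kHz > fs/2 = 29 kHz, folds to fs − 29.6 kHz = 28.4 kHz.

28.4 kHz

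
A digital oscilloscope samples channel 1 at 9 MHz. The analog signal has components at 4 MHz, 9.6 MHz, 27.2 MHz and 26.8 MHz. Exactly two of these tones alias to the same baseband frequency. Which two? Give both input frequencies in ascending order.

fs/2 = 4.5 MHz.
4 MHz ≤ fs/2 = 4.5 MHz, passes unchanged.
9.6 MHz mod fs = 0.6 MHz.
0.6 MHz ≤ fs/2 = 4.5 MHz, appears at 0.6 MHz.
27.2 MHz mod fs = 0.2 MHz.
0.2 MHz ≤ fs/2 = 4.5 MHz, appears at 0.2 MHz.
26.8 MHz mod fs = 8.8 MHz.
8.8 MHz > fs/2 = 4.5 MHz, folds to fs − 8.8 MHz = 0.2 MHz.
26.8 MHz and 27.2 MHz both map to 0.2 MHz.

26.8 MHz, 27.2 MHz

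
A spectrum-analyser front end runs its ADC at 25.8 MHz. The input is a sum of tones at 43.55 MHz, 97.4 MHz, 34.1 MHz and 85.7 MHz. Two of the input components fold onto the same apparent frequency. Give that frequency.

fs/2 = 12.9 MHz.
43.55 MHz mod fs = 17.75 MHz.
17.75 MHz > fs/2 = 12.9 MHz, folds to fs − 17.75 MHz = 8.05 MHz.
97.4 MHz mod fs = 20 MHz.
20 MHz > fs/2 = 12.9 MHz, folds to fs − 20 MHz = 5.8 MHz.
34.1 MHz mod fs = 8.3 MHz.
8.3 MHz ≤ fs/2 = 12.9 MHz, appears at 8.3 MHz.
85.7 MHz mod fs = 8.3 MHz.
8.3 MHz ≤ fs/2 = 12.9 MHz, appears at 8.3 MHz.
34.1 MHz and 85.7 MHz both map to 8.3 MHz.

8.3 MHz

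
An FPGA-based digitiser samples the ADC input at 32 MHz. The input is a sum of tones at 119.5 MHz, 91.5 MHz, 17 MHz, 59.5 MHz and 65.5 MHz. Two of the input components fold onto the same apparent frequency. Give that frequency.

4.5 MHz

fs/2 = 16 MHz.
119.5 MHz mod fs = 23.5 MHz.
23.5 MHz > fs/2 = 16 MHz, folds to fs − 23.5 MHz = 8.5 MHz.
91.5 MHz mod fs = 27.5 MHz.
27.5 MHz > fs/2 = 16 MHz, folds to fs − 27.5 MHz = 4.5 MHz.
17 MHz > fs/2 = 16 MHz, folds to fs − 17 MHz = 15 MHz.
59.5 MHz mod fs = 27.5 MHz.
27.5 MHz > fs/2 = 16 MHz, folds to fs − 27.5 MHz = 4.5 MHz.
65.5 MHz mod fs = 1.5 MHz.
1.5 MHz ≤ fs/2 = 16 MHz, appears at 1.5 MHz.
59.5 MHz and 91.5 MHz both map to 4.5 MHz.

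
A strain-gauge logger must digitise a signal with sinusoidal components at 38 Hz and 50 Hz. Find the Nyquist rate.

Highest-frequency component: 50 Hz.
Nyquist rate = 2 × 50 Hz = 100 Hz.

100 Hz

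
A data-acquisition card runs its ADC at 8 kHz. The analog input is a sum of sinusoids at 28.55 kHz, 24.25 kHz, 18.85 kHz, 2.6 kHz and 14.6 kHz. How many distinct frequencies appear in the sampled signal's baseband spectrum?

fs/2 = 4 kHz.
28.55 kHz mod fs = 4.55 kHz.
4.55 kHz > fs/2 = 4 kHz, folds to fs − 4.55 kHz = 3.45 kHz.
24.25 kHz mod fs = 0.25 kHz.
0.25 kHz ≤ fs/2 = 4 kHz, appears at 0.25 kHz.
18.85 kHz mod fs = 2.85 kHz.
2.85 kHz ≤ fs/2 = 4 kHz, appears at 2.85 kHz.
2.6 kHz ≤ fs/2 = 4 kHz, passes unchanged.
14.6 kHz mod fs = 6.6 kHz.
6.6 kHz > fs/2 = 4 kHz, folds to fs − 6.6 kHz = 1.4 kHz.
Distinct values: {0.25 kHz, 1.4 kHz, 2.6 kHz, 2.85 kHz, 3.45 kHz} → 5.

5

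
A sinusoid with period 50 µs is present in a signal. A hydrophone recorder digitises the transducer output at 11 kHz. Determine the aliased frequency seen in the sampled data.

T = 50 µs → f = 1/T = 20 kHz.
20 kHz mod fs = 9 kHz.
9 kHz > fs/2 = 5.5 kHz, folds to fs − 9 kHz = 2 kHz.

2 kHz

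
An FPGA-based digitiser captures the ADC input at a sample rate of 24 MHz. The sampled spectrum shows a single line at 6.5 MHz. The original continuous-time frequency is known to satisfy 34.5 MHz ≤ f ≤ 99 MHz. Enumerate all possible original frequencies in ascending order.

41.5 MHz, 54.5 MHz, 65.5 MHz, 78.5 MHz, 89.5 MHz

Frequencies that alias to 6.5 MHz are k·fs ± 6.5 MHz for integer k ≥ 0.
k=0: 6.5 MHz.
k=1: 17.5 MHz, 30.5 MHz.
k=2: 41.5 MHz, 54.5 MHz.
k=3: 65.5 MHz, 78.5 MHz.
k=4: 89.5 MHz, 102.5 MHz.
k=5: 113.5 MHz, 126.5 MHz.
Within [34.5 MHz, 99 MHz]: 41.5 MHz, 54.5 MHz, 65.5 MHz, 78.5 MHz, 89.5 MHz.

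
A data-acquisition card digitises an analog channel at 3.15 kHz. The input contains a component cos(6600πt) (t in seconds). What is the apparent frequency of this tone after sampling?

0.15 kHz

ω = 6600π rad/s → f = ω/(2π) = 3300 Hz = 3.3 kHz.
3.3 kHz mod fs = 0.15 kHz.
0.15 kHz ≤ fs/2 = 1.575 kHz, appears at 0.15 kHz.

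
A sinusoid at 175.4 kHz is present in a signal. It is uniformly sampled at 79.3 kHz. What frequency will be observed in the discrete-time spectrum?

16.8 kHz

175.4 kHz mod fs = 16.8 kHz.
16.8 kHz ≤ fs/2 = 39.65 kHz, appears at 16.8 kHz.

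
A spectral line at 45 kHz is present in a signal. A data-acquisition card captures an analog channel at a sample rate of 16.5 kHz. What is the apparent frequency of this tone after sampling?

4.5 kHz

45 kHz mod fs = 12 kHz.
12 kHz > fs/2 = 8.25 kHz, folds to fs − 12 kHz = 4.5 kHz.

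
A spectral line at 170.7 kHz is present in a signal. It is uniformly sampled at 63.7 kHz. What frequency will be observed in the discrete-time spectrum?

20.4 kHz

170.7 kHz mod fs = 43.3 kHz.
43.3 kHz > fs/2 = 31.85 kHz, folds to fs − 43.3 kHz = 20.4 kHz.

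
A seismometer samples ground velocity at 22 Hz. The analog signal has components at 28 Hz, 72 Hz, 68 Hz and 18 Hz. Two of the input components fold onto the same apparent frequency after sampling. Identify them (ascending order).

fs/2 = 11 Hz.
28 Hz mod fs = 6 Hz.
6 Hz ≤ fs/2 = 11 Hz, appears at 6 Hz.
72 Hz mod fs = 6 Hz.
6 Hz ≤ fs/2 = 11 Hz, appears at 6 Hz.
68 Hz mod fs = 2 Hz.
2 Hz ≤ fs/2 = 11 Hz, appears at 2 Hz.
18 Hz > fs/2 = 11 Hz, folds to fs − 18 Hz = 4 Hz.
28 Hz and 72 Hz both map to 6 Hz.

28 Hz, 72 Hz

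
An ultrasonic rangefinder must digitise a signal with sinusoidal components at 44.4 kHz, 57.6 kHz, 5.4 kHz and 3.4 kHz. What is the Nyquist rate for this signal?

Highest-frequency component: 57.6 kHz.
Nyquist rate = 2 × 57.6 kHz = 115.2 kHz.

115.2 kHz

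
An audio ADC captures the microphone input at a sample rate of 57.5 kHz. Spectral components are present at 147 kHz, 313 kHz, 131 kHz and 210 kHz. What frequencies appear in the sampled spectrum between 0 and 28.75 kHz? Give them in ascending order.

16 kHz, 20 kHz, 25.5 kHz

fs/2 = 28.75 kHz.
147 kHz mod fs = 32 kHz.
32 kHz > fs/2 = 28.75 kHz, folds to fs − 32 kHz = 25.5 kHz.
313 kHz mod fs = 25.5 kHz.
25.5 kHz ≤ fs/2 = 28.75 kHz, appears at 25.5 kHz.
131 kHz mod fs = 16 kHz.
16 kHz ≤ fs/2 = 28.75 kHz, appears at 16 kHz.
210 kHz mod fs = 37.5 kHz.
37.5 kHz > fs/2 = 28.75 kHz, folds to fs − 37.5 kHz = 20 kHz.
Distinct values: {16 kHz, 20 kHz, 25.5 kHz}.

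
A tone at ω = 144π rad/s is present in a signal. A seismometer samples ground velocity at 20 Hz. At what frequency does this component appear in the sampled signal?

8 Hz

ω = 144π rad/s → f = ω/(2π) = 72 Hz.
72 Hz mod fs = 12 Hz.
12 Hz > fs/2 = 10 Hz, folds to fs − 12 Hz = 8 Hz.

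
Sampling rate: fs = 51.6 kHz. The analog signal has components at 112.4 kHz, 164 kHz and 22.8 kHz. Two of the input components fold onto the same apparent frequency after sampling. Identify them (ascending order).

112.4 kHz, 164 kHz

fs/2 = 25.8 kHz.
112.4 kHz mod fs = 9.2 kHz.
9.2 kHz ≤ fs/2 = 25.8 kHz, appears at 9.2 kHz.
164 kHz mod fs = 9.2 kHz.
9.2 kHz ≤ fs/2 = 25.8 kHz, appears at 9.2 kHz.
22.8 kHz ≤ fs/2 = 25.8 kHz, passes unchanged.
112.4 kHz and 164 kHz both map to 9.2 kHz.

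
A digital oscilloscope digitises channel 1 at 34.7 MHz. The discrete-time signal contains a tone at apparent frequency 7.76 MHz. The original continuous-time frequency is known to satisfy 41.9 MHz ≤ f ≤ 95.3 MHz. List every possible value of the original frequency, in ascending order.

42.46 MHz, 61.64 MHz, 77.16 MHz

Frequencies that alias to 7.76 MHz are k·fs ± 7.76 MHz for integer k ≥ 0.
k=0: 7.76 MHz.
k=1: 26.94 MHz, 42.46 MHz.
k=2: 61.64 MHz, 77.16 MHz.
k=3: 96.34 MHz, 111.86 MHz.
Within [41.9 MHz, 95.3 MHz]: 42.46 MHz, 61.64 MHz, 77.16 MHz.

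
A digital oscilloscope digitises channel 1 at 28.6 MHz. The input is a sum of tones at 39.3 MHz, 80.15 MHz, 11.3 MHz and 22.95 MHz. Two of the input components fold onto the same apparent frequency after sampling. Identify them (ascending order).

fs/2 = 14.3 MHz.
39.3 MHz mod fs = 10.7 MHz.
10.7 MHz ≤ fs/2 = 14.3 MHz, appears at 10.7 MHz.
80.15 MHz mod fs = 22.95 MHz.
22.95 MHz > fs/2 = 14.3 MHz, folds to fs − 22.95 MHz = 5.65 MHz.
11.3 MHz ≤ fs/2 = 14.3 MHz, passes unchanged.
22.95 MHz > fs/2 = 14.3 MHz, folds to fs − 22.95 MHz = 5.65 MHz.
22.95 MHz and 80.15 MHz both map to 5.65 MHz.

22.95 MHz, 80.15 MHz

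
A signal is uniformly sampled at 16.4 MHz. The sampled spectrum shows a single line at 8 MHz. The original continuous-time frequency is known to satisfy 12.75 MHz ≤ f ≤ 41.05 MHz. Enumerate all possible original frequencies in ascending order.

Frequencies that alias to 8 MHz are k·fs ± 8 MHz for integer k ≥ 0.
k=0: 8 MHz.
k=1: 8.4 MHz, 24.4 MHz.
k=2: 24.8 MHz, 40.8 MHz.
k=3: 41.2 MHz, 57.2 MHz.
Within [12.75 MHz, 41.05 MHz]: 24.4 MHz, 24.8 MHz, 40.8 MHz.

24.4 MHz, 24.8 MHz, 40.8 MHz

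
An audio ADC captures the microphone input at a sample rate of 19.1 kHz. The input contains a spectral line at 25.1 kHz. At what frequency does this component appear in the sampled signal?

25.1 kHz mod fs = 6 kHz.
6 kHz ≤ fs/2 = 9.55 kHz, appears at 6 kHz.

6 kHz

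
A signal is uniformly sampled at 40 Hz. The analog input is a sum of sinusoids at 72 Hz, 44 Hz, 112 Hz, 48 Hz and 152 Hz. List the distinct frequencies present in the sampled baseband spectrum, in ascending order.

4 Hz, 8 Hz

fs/2 = 20 Hz.
72 Hz mod fs = 32 Hz.
32 Hz > fs/2 = 20 Hz, folds to fs − 32 Hz = 8 Hz.
44 Hz mod fs = 4 Hz.
4 Hz ≤ fs/2 = 20 Hz, appears at 4 Hz.
112 Hz mod fs = 32 Hz.
32 Hz > fs/2 = 20 Hz, folds to fs − 32 Hz = 8 Hz.
48 Hz mod fs = 8 Hz.
8 Hz ≤ fs/2 = 20 Hz, appears at 8 Hz.
152 Hz mod fs = 32 Hz.
32 Hz > fs/2 = 20 Hz, folds to fs − 32 Hz = 8 Hz.
Distinct values: {4 Hz, 8 Hz}.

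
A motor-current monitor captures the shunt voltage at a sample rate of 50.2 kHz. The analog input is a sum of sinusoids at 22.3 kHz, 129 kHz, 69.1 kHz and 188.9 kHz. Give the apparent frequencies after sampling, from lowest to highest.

fs/2 = 25.1 kHz.
22.3 kHz ≤ fs/2 = 25.1 kHz, passes unchanged.
129 kHz mod fs = 28.6 kHz.
28.6 kHz > fs/2 = 25.1 kHz, folds to fs − 28.6 kHz = 21.6 kHz.
69.1 kHz mod fs = 18.9 kHz.
18.9 kHz ≤ fs/2 = 25.1 kHz, appears at 18.9 kHz.
188.9 kHz mod fs = 38.3 kHz.
38.3 kHz > fs/2 = 25.1 kHz, folds to fs − 38.3 kHz = 11.9 kHz.
Distinct values: {11.9 kHz, 18.9 kHz, 21.6 kHz, 22.3 kHz}.

11.9 kHz, 18.9 kHz, 21.6 kHz, 22.3 kHz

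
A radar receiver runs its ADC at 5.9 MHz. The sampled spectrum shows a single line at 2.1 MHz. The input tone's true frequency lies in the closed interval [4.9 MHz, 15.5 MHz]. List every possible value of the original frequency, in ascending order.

Frequencies that alias to 2.1 MHz are k·fs ± 2.1 MHz for integer k ≥ 0.
k=0: 2.1 MHz.
k=1: 3.8 MHz, 8 MHz.
k=2: 9.7 MHz, 13.9 MHz.
k=3: 15.6 MHz, 19.8 MHz.
Within [4.9 MHz, 15.5 MHz]: 8 MHz, 9.7 MHz, 13.9 MHz.

8 MHz, 9.7 MHz, 13.9 MHz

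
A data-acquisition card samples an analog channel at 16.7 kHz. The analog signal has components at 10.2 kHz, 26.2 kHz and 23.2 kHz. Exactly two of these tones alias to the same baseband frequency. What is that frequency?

fs/2 = 8.35 kHz.
10.2 kHz > fs/2 = 8.35 kHz, folds to fs − 10.2 kHz = 6.5 kHz.
26.2 kHz mod fs = 9.5 kHz.
9.5 kHz > fs/2 = 8.35 kHz, folds to fs − 9.5 kHz = 7.2 kHz.
23.2 kHz mod fs = 6.5 kHz.
6.5 kHz ≤ fs/2 = 8.35 kHz, appears at 6.5 kHz.
10.2 kHz and 23.2 kHz both map to 6.5 kHz.

6.5 kHz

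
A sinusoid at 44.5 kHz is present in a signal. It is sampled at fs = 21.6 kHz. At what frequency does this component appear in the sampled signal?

1.3 kHz

44.5 kHz mod fs = 1.3 kHz.
1.3 kHz ≤ fs/2 = 10.8 kHz, appears at 1.3 kHz.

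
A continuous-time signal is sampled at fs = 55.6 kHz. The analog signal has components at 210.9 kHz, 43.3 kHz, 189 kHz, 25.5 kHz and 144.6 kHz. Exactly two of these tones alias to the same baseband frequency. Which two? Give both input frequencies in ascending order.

fs/2 = 27.8 kHz.
210.9 kHz mod fs = 44.1 kHz.
44.1 kHz > fs/2 = 27.8 kHz, folds to fs − 44.1 kHz = 11.5 kHz.
43.3 kHz > fs/2 = 27.8 kHz, folds to fs − 43.3 kHz = 12.3 kHz.
189 kHz mod fs = 22.2 kHz.
22.2 kHz ≤ fs/2 = 27.8 kHz, appears at 22.2 kHz.
25.5 kHz ≤ fs/2 = 27.8 kHz, passes unchanged.
144.6 kHz mod fs = 33.4 kHz.
33.4 kHz > fs/2 = 27.8 kHz, folds to fs − 33.4 kHz = 22.2 kHz.
144.6 kHz and 189 kHz both map to 22.2 kHz.

144.6 kHz, 189 kHz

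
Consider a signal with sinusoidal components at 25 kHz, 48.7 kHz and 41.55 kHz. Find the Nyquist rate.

97.4 kHz

Highest-frequency component: 48.7 kHz.
Nyquist rate = 2 × 48.7 kHz = 97.4 kHz.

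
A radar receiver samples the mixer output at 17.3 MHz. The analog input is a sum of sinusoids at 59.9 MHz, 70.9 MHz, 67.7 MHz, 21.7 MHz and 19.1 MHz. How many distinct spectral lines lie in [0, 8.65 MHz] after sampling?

5

fs/2 = 8.65 MHz.
59.9 MHz mod fs = 8 MHz.
8 MHz ≤ fs/2 = 8.65 MHz, appears at 8 MHz.
70.9 MHz mod fs = 1.7 MHz.
1.7 MHz ≤ fs/2 = 8.65 MHz, appears at 1.7 MHz.
67.7 MHz mod fs = 15.8 MHz.
15.8 MHz > fs/2 = 8.65 MHz, folds to fs − 15.8 MHz = 1.5 MHz.
21.7 MHz mod fs = 4.4 MHz.
4.4 MHz ≤ fs/2 = 8.65 MHz, appears at 4.4 MHz.
19.1 MHz mod fs = 1.8 MHz.
1.8 MHz ≤ fs/2 = 8.65 MHz, appears at 1.8 MHz.
Distinct values: {1.5 MHz, 1.7 MHz, 1.8 MHz, 4.4 MHz, 8 MHz} → 5.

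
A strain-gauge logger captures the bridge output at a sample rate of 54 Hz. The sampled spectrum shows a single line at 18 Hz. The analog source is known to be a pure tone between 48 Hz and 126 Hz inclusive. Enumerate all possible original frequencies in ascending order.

Frequencies that alias to 18 Hz are k·fs ± 18 Hz for integer k ≥ 0.
k=0: 18 Hz.
k=1: 36 Hz, 72 Hz.
k=2: 90 Hz, 126 Hz.
k=3: 144 Hz, 180 Hz.
Within [48 Hz, 126 Hz]: 72 Hz, 90 Hz, 126 Hz.

72 Hz, 90 Hz, 126 Hz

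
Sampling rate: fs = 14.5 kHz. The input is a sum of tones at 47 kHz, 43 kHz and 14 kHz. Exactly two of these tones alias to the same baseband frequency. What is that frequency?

fs/2 = 7.25 kHz.
47 kHz mod fs = 3.5 kHz.
3.5 kHz ≤ fs/2 = 7.25 kHz, appears at 3.5 kHz.
43 kHz mod fs = 14 kHz.
14 kHz > fs/2 = 7.25 kHz, folds to fs − 14 kHz = 0.5 kHz.
14 kHz > fs/2 = 7.25 kHz, folds to fs − 14 kHz = 0.5 kHz.
14 kHz and 43 kHz both map to 0.5 kHz.

0.5 kHz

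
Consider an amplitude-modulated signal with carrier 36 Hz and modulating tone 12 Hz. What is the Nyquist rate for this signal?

AM sidebands sit at fc ± fm = 24 Hz and 48 Hz.
Highest-frequency component: 48 Hz.
Nyquist rate = 2 × 48 Hz = 96 Hz.

96 Hz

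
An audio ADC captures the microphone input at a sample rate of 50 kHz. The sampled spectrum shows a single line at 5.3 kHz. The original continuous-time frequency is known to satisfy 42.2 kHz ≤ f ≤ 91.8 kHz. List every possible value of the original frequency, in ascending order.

Frequencies that alias to 5.3 kHz are k·fs ± 5.3 kHz for integer k ≥ 0.
k=0: 5.3 kHz.
k=1: 44.7 kHz, 55.3 kHz.
k=2: 94.7 kHz, 105.3 kHz.
Within [42.2 kHz, 91.8 kHz]: 44.7 kHz, 55.3 kHz.

44.7 kHz, 55.3 kHz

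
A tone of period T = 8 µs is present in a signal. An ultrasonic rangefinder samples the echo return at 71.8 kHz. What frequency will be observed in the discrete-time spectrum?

T = 8 µs → f = 1/T = 125 kHz.
125 kHz mod fs = 53.2 kHz.
53.2 kHz > fs/2 = 35.9 kHz, folds to fs − 53.2 kHz = 18.6 kHz.

18.6 kHz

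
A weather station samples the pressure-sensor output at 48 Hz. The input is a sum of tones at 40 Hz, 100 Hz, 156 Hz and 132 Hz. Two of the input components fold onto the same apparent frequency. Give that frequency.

12 Hz

fs/2 = 24 Hz.
40 Hz > fs/2 = 24 Hz, folds to fs − 40 Hz = 8 Hz.
100 Hz mod fs = 4 Hz.
4 Hz ≤ fs/2 = 24 Hz, appears at 4 Hz.
156 Hz mod fs = 12 Hz.
12 Hz ≤ fs/2 = 24 Hz, appears at 12 Hz.
132 Hz mod fs = 36 Hz.
36 Hz > fs/2 = 24 Hz, folds to fs − 36 Hz = 12 Hz.
132 Hz and 156 Hz both map to 12 Hz.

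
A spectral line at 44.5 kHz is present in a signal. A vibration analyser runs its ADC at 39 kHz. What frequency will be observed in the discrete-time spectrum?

44.5 kHz mod fs = 5.5 kHz.
5.5 kHz ≤ fs/2 = 19.5 kHz, appears at 5.5 kHz.

5.5 kHz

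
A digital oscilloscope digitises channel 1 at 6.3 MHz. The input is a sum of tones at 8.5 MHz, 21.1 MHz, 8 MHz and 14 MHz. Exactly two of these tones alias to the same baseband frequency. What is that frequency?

2.2 MHz

fs/2 = 3.15 MHz.
8.5 MHz mod fs = 2.2 MHz.
2.2 MHz ≤ fs/2 = 3.15 MHz, appears at 2.2 MHz.
21.1 MHz mod fs = 2.2 MHz.
2.2 MHz ≤ fs/2 = 3.15 MHz, appears at 2.2 MHz.
8 MHz mod fs = 1.7 MHz.
1.7 MHz ≤ fs/2 = 3.15 MHz, appears at 1.7 MHz.
14 MHz mod fs = 1.4 MHz.
1.4 MHz ≤ fs/2 = 3.15 MHz, appears at 1.4 MHz.
8.5 MHz and 21.1 MHz both map to 2.2 MHz.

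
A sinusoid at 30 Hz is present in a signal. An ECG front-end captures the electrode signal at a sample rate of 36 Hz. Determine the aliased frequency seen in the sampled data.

6 Hz

30 Hz > fs/2 = 18 Hz, folds to fs − 30 Hz = 6 Hz.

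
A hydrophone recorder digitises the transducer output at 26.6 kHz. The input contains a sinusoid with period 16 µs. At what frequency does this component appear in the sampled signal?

9.3 kHz

T = 16 µs → f = 1/T = 62.5 kHz.
62.5 kHz mod fs = 9.3 kHz.
9.3 kHz ≤ fs/2 = 13.3 kHz, appears at 9.3 kHz.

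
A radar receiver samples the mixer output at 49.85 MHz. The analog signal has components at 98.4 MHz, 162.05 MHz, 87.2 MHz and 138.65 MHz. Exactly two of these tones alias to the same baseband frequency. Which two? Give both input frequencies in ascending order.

87.2 MHz, 162.05 MHz

fs/2 = 24.925 MHz.
98.4 MHz mod fs = 48.55 MHz.
48.55 MHz > fs/2 = 24.925 MHz, folds to fs − 48.55 MHz = 1.3 MHz.
162.05 MHz mod fs = 12.5 MHz.
12.5 MHz ≤ fs/2 = 24.925 MHz, appears at 12.5 MHz.
87.2 MHz mod fs = 37.35 MHz.
37.35 MHz > fs/2 = 24.925 MHz, folds to fs − 37.35 MHz = 12.5 MHz.
138.65 MHz mod fs = 38.95 MHz.
38.95 MHz > fs/2 = 24.925 MHz, folds to fs − 38.95 MHz = 10.9 MHz.
87.2 MHz and 162.05 MHz both map to 12.5 MHz.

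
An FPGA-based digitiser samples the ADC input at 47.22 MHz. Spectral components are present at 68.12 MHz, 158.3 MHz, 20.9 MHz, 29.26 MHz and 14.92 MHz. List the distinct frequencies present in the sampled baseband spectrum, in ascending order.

fs/2 = 23.61 MHz.
68.12 MHz mod fs = 20.9 MHz.
20.9 MHz ≤ fs/2 = 23.61 MHz, appears at 20.9 MHz.
158.3 MHz mod fs = 16.64 MHz.
16.64 MHz ≤ fs/2 = 23.61 MHz, appears at 16.64 MHz.
20.9 MHz ≤ fs/2 = 23.61 MHz, passes unchanged.
29.26 MHz > fs/2 = 23.61 MHz, folds to fs − 29.26 MHz = 17.96 MHz.
14.92 MHz ≤ fs/2 = 23.61 MHz, passes unchanged.
Distinct values: {14.92 MHz, 16.64 MHz, 17.96 MHz, 20.9 MHz}.

14.92 MHz, 16.64 MHz, 17.96 MHz, 20.9 MHz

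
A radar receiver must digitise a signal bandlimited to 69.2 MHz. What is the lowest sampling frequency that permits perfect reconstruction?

138.4 MHz

Nyquist rate = 2 × 69.2 MHz = 138.4 MHz.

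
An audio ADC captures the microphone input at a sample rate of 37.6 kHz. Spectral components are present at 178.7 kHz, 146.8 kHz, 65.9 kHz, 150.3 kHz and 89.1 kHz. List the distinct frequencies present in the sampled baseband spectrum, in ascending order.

0.1 kHz, 3.6 kHz, 9.3 kHz, 13.9 kHz

fs/2 = 18.8 kHz.
178.7 kHz mod fs = 28.3 kHz.
28.3 kHz > fs/2 = 18.8 kHz, folds to fs − 28.3 kHz = 9.3 kHz.
146.8 kHz mod fs = 34 kHz.
34 kHz > fs/2 = 18.8 kHz, folds to fs − 34 kHz = 3.6 kHz.
65.9 kHz mod fs = 28.3 kHz.
28.3 kHz > fs/2 = 18.8 kHz, folds to fs − 28.3 kHz = 9.3 kHz.
150.3 kHz mod fs = 37.5 kHz.
37.5 kHz > fs/2 = 18.8 kHz, folds to fs − 37.5 kHz = 0.1 kHz.
89.1 kHz mod fs = 13.9 kHz.
13.9 kHz ≤ fs/2 = 18.8 kHz, appears at 13.9 kHz.
Distinct values: {0.1 kHz, 3.6 kHz, 9.3 kHz, 13.9 kHz}.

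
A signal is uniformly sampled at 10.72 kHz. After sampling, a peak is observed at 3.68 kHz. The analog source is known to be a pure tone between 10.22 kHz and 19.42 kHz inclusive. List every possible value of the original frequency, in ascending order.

14.4 kHz, 17.76 kHz

Frequencies that alias to 3.68 kHz are k·fs ± 3.68 kHz for integer k ≥ 0.
k=0: 3.68 kHz.
k=1: 7.04 kHz, 14.4 kHz.
k=2: 17.76 kHz, 25.12 kHz.
k=3: 28.48 kHz, 35.84 kHz.
Within [10.22 kHz, 19.42 kHz]: 14.4 kHz, 17.76 kHz.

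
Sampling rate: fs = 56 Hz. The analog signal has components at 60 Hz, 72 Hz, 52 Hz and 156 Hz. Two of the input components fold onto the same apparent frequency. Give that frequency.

4 Hz

fs/2 = 28 Hz.
60 Hz mod fs = 4 Hz.
4 Hz ≤ fs/2 = 28 Hz, appears at 4 Hz.
72 Hz mod fs = 16 Hz.
16 Hz ≤ fs/2 = 28 Hz, appears at 16 Hz.
52 Hz > fs/2 = 28 Hz, folds to fs − 52 Hz = 4 Hz.
156 Hz mod fs = 44 Hz.
44 Hz > fs/2 = 28 Hz, folds to fs − 44 Hz = 12 Hz.
52 Hz and 60 Hz both map to 4 Hz.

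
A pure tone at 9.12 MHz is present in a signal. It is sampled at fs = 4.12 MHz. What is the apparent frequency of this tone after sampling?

9.12 MHz mod fs = 0.88 MHz.
0.88 MHz ≤ fs/2 = 2.06 MHz, appears at 0.88 MHz.

0.88 MHz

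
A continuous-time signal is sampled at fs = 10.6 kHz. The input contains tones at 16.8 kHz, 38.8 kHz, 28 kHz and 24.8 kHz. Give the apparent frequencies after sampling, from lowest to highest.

3.6 kHz, 3.8 kHz, 4.4 kHz

fs/2 = 5.3 kHz.
16.8 kHz mod fs = 6.2 kHz.
6.2 kHz > fs/2 = 5.3 kHz, folds to fs − 6.2 kHz = 4.4 kHz.
38.8 kHz mod fs = 7 kHz.
7 kHz > fs/2 = 5.3 kHz, folds to fs − 7 kHz = 3.6 kHz.
28 kHz mod fs = 6.8 kHz.
6.8 kHz > fs/2 = 5.3 kHz, folds to fs − 6.8 kHz = 3.8 kHz.
24.8 kHz mod fs = 3.6 kHz.
3.6 kHz ≤ fs/2 = 5.3 kHz, appears at 3.6 kHz.
Distinct values: {3.6 kHz, 3.8 kHz, 4.4 kHz}.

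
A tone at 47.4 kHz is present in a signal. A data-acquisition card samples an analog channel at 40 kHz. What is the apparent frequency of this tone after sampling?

7.4 kHz

47.4 kHz mod fs = 7.4 kHz.
7.4 kHz ≤ fs/2 = 20 kHz, appears at 7.4 kHz.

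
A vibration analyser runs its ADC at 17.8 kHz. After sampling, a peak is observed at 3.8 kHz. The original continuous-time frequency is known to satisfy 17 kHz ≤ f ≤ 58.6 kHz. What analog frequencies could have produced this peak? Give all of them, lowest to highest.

21.6 kHz, 31.8 kHz, 39.4 kHz, 49.6 kHz, 57.2 kHz

Frequencies that alias to 3.8 kHz are k·fs ± 3.8 kHz for integer k ≥ 0.
k=0: 3.8 kHz.
k=1: 14 kHz, 21.6 kHz.
k=2: 31.8 kHz, 39.4 kHz.
k=3: 49.6 kHz, 57.2 kHz.
k=4: 67.4 kHz, 75 kHz.
Within [17 kHz, 58.6 kHz]: 21.6 kHz, 31.8 kHz, 39.4 kHz, 49.6 kHz, 57.2 kHz.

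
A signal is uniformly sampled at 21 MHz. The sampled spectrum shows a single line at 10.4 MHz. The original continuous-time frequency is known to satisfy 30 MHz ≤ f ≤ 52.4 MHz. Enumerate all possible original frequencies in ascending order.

Frequencies that alias to 10.4 MHz are k·fs ± 10.4 MHz for integer k ≥ 0.
k=0: 10.4 MHz.
k=1: 10.6 MHz, 31.4 MHz.
k=2: 31.6 MHz, 52.4 MHz.
k=3: 52.6 MHz, 73.4 MHz.
Within [30 MHz, 52.4 MHz]: 31.4 MHz, 31.6 MHz, 52.4 MHz.

31.4 MHz, 31.6 MHz, 52.4 MHz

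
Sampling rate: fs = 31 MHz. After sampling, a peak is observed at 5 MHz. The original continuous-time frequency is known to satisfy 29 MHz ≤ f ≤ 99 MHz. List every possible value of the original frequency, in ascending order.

Frequencies that alias to 5 MHz are k·fs ± 5 MHz for integer k ≥ 0.
k=0: 5 MHz.
k=1: 26 MHz, 36 MHz.
k=2: 57 MHz, 67 MHz.
k=3: 88 MHz, 98 MHz.
k=4: 119 MHz, 129 MHz.
Within [29 MHz, 99 MHz]: 36 MHz, 57 MHz, 67 MHz, 88 MHz, 98 MHz.

36 MHz, 57 MHz, 67 MHz, 88 MHz, 98 MHz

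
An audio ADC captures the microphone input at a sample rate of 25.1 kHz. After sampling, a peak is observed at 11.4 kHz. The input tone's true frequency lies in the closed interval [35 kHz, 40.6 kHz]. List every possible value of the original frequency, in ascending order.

36.5 kHz, 38.8 kHz

Frequencies that alias to 11.4 kHz are k·fs ± 11.4 kHz for integer k ≥ 0.
k=0: 11.4 kHz.
k=1: 13.7 kHz, 36.5 kHz.
k=2: 38.8 kHz, 61.6 kHz.
k=3: 63.9 kHz, 86.7 kHz.
Within [35 kHz, 40.6 kHz]: 36.5 kHz, 38.8 kHz.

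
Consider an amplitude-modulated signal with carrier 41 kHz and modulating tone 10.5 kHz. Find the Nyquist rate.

AM sidebands sit at fc ± fm = 30.5 kHz and 51.5 kHz.
Highest-frequency component: 51.5 kHz.
Nyquist rate = 2 × 51.5 kHz = 103 kHz.

103 kHz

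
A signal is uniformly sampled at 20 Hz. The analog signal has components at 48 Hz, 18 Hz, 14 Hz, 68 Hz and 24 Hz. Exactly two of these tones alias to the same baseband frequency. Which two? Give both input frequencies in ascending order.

fs/2 = 10 Hz.
48 Hz mod fs = 8 Hz.
8 Hz ≤ fs/2 = 10 Hz, appears at 8 Hz.
18 Hz > fs/2 = 10 Hz, folds to fs − 18 Hz = 2 Hz.
14 Hz > fs/2 = 10 Hz, folds to fs − 14 Hz = 6 Hz.
68 Hz mod fs = 8 Hz.
8 Hz ≤ fs/2 = 10 Hz, appears at 8 Hz.
24 Hz mod fs = 4 Hz.
4 Hz ≤ fs/2 = 10 Hz, appears at 4 Hz.
48 Hz and 68 Hz both map to 8 Hz.

48 Hz, 68 Hz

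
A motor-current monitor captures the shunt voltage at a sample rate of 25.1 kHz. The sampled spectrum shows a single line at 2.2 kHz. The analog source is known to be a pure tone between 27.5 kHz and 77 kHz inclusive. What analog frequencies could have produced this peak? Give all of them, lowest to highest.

Frequencies that alias to 2.2 kHz are k·fs ± 2.2 kHz for integer k ≥ 0.
k=0: 2.2 kHz.
k=1: 22.9 kHz, 27.3 kHz.
k=2: 48 kHz, 52.4 kHz.
k=3: 73.1 kHz, 77.5 kHz.
k=4: 98.2 kHz, 102.6 kHz.
Within [27.5 kHz, 77 kHz]: 48 kHz, 52.4 kHz, 73.1 kHz.

48 kHz, 52.4 kHz, 73.1 kHz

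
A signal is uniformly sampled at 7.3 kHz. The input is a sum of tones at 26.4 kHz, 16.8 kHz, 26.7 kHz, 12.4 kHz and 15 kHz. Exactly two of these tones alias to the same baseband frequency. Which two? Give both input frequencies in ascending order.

fs/2 = 3.65 kHz.
26.4 kHz mod fs = 4.5 kHz.
4.5 kHz > fs/2 = 3.65 kHz, folds to fs − 4.5 kHz = 2.8 kHz.
16.8 kHz mod fs = 2.2 kHz.
2.2 kHz ≤ fs/2 = 3.65 kHz, appears at 2.2 kHz.
26.7 kHz mod fs = 4.8 kHz.
4.8 kHz > fs/2 = 3.65 kHz, folds to fs − 4.8 kHz = 2.5 kHz.
12.4 kHz mod fs = 5.1 kHz.
5.1 kHz > fs/2 = 3.65 kHz, folds to fs − 5.1 kHz = 2.2 kHz.
15 kHz mod fs = 0.4 kHz.
0.4 kHz ≤ fs/2 = 3.65 kHz, appears at 0.4 kHz.
12.4 kHz and 16.8 kHz both map to 2.2 kHz.

12.4 kHz, 16.8 kHz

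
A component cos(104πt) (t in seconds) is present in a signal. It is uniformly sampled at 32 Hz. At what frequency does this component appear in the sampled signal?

ω = 104π rad/s → f = ω/(2π) = 52 Hz.
52 Hz mod fs = 20 Hz.
20 Hz > fs/2 = 16 Hz, folds to fs − 20 Hz = 12 Hz.

12 Hz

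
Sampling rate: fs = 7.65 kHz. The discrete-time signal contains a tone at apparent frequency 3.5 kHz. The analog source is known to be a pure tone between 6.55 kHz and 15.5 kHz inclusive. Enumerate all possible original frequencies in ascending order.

Frequencies that alias to 3.5 kHz are k·fs ± 3.5 kHz for integer k ≥ 0.
k=0: 3.5 kHz.
k=1: 4.15 kHz, 11.15 kHz.
k=2: 11.8 kHz, 18.8 kHz.
k=3: 19.45 kHz, 26.45 kHz.
Within [6.55 kHz, 15.5 kHz]: 11.15 kHz, 11.8 kHz.

11.15 kHz, 11.8 kHz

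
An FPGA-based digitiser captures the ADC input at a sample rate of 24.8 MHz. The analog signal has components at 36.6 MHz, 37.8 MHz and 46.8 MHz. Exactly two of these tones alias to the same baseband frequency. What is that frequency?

11.8 MHz

fs/2 = 12.4 MHz.
36.6 MHz mod fs = 11.8 MHz.
11.8 MHz ≤ fs/2 = 12.4 MHz, appears at 11.8 MHz.
37.8 MHz mod fs = 13 MHz.
13 MHz > fs/2 = 12.4 MHz, folds to fs − 13 MHz = 11.8 MHz.
46.8 MHz mod fs = 22 MHz.
22 MHz > fs/2 = 12.4 MHz, folds to fs − 22 MHz = 2.8 MHz.
36.6 MHz and 37.8 MHz both map to 11.8 MHz.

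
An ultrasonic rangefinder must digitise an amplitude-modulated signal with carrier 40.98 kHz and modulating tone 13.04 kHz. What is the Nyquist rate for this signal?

AM sidebands sit at fc ± fm = 27.94 kHz and 54.02 kHz.
Highest-frequency component: 54.02 kHz.
Nyquist rate = 2 × 54.02 kHz = 108.04 kHz.

108.04 kHz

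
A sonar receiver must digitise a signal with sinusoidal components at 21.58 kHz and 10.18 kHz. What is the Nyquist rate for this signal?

Highest-frequency component: 21.58 kHz.
Nyquist rate = 2 × 21.58 kHz = 43.16 kHz.

43.16 kHz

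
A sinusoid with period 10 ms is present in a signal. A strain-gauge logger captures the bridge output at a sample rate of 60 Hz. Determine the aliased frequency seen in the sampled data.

20 Hz

T = 10 ms → f = 1/T = 100 Hz.
100 Hz mod fs = 40 Hz.
40 Hz > fs/2 = 30 Hz, folds to fs − 40 Hz = 20 Hz.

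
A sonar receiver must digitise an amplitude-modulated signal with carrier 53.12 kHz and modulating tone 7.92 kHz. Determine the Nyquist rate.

AM sidebands sit at fc ± fm = 45.2 kHz and 61.04 kHz.
Highest-frequency component: 61.04 kHz.
Nyquist rate = 2 × 61.04 kHz = 122.08 kHz.

122.08 kHz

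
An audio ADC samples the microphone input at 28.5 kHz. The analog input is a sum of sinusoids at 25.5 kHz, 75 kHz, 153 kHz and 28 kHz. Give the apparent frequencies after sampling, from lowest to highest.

0.5 kHz, 3 kHz, 10.5 kHz

fs/2 = 14.25 kHz.
25.5 kHz > fs/2 = 14.25 kHz, folds to fs − 25.5 kHz = 3 kHz.
75 kHz mod fs = 18 kHz.
18 kHz > fs/2 = 14.25 kHz, folds to fs − 18 kHz = 10.5 kHz.
153 kHz mod fs = 10.5 kHz.
10.5 kHz ≤ fs/2 = 14.25 kHz, appears at 10.5 kHz.
28 kHz > fs/2 = 14.25 kHz, folds to fs − 28 kHz = 0.5 kHz.
Distinct values: {0.5 kHz, 3 kHz, 10.5 kHz}.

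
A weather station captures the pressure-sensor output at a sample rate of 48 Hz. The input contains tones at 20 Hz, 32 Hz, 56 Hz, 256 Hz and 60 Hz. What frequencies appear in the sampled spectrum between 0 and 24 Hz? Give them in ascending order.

fs/2 = 24 Hz.
20 Hz ≤ fs/2 = 24 Hz, passes unchanged.
32 Hz > fs/2 = 24 Hz, folds to fs − 32 Hz = 16 Hz.
56 Hz mod fs = 8 Hz.
8 Hz ≤ fs/2 = 24 Hz, appears at 8 Hz.
256 Hz mod fs = 16 Hz.
16 Hz ≤ fs/2 = 24 Hz, appears at 16 Hz.
60 Hz mod fs = 12 Hz.
12 Hz ≤ fs/2 = 24 Hz, appears at 12 Hz.
Distinct values: {8 Hz, 12 Hz, 16 Hz, 20 Hz}.

8 Hz, 12 Hz, 16 Hz, 20 Hz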